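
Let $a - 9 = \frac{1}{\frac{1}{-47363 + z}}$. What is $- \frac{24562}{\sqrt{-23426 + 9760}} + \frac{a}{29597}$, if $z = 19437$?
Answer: $- \frac{27917}{29597} + \frac{12281 i \sqrt{13666}}{6833} \approx -0.94324 + 210.11 i$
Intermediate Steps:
$a = -27917$ ($a = 9 + \frac{1}{\frac{1}{-47363 + 19437}} = 9 + \frac{1}{\frac{1}{-27926}} = 9 + \frac{1}{- \frac{1}{27926}} = 9 - 27926 = -27917$)
$- \frac{24562}{\sqrt{-23426 + 9760}} + \frac{a}{29597} = - \frac{24562}{\sqrt{-23426 + 9760}} - \frac{27917}{29597} = - \frac{24562}{\sqrt{-13666}} - \frac{27917}{29597} = - \frac{24562}{i \sqrt{13666}} - \frac{27917}{29597} = - 24562 \left(- \frac{i \sqrt{13666}}{13666}\right) - \frac{27917}{29597} = \frac{12281 i \sqrt{13666}}{6833} - \frac{27917}{29597} = - \frac{27917}{29597} + \frac{12281 i \sqrt{13666}}{6833}$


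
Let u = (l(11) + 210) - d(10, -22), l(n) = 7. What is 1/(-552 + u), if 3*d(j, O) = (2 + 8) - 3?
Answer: -3/1012 ≈ -0.0029644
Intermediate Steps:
d(j, O) = 7/3 (d(j, O) = ((2 + 8) - 3)/3 = (10 - 3)/3 = (1/3)*7 = 7/3)
u = 644/3 (u = (7 + 210) - 1*7/3 = 217 - 7/3 = 644/3 ≈ 214.67)
1/(-552 + u) = 1/(-552 + 644/3) = 1/(-1012/3) = -3/1012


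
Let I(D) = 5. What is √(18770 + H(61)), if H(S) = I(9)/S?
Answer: 65*√16531/61 ≈ 137.00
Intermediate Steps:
H(S) = 5/S
√(18770 + H(61)) = √(18770 + 5/61) = √(1144975/61) = 65*√16531/61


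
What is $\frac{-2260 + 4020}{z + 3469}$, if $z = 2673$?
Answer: $\frac{880}{3071} \approx 0.28655$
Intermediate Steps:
$\frac{-2260 + 4020}{z + 3469} = \frac{-2260 + 4020}{2673 + 3469} = \frac{1760}{6142} = 1760 \cdot \frac{1}{6142} = \frac{880}{3071}$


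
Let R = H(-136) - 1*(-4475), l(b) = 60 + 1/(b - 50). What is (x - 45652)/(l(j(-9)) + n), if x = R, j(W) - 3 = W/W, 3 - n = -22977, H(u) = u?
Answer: -1900398/1059839 ≈ -1.7931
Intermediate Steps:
n = 22980 (n = 3 - 1*(-22977) = 3 + 22977 = 22980)
j(W) = 4 (j(W) = 3 + W/W = 3 + 1 = 4)
l(b) = 60 + 1/(-50 + b)
R = 4339 (R = -136 - 1*(-4475) = -136 + 4475 = 4339)
x = 4339
(x - 45652)/(l(j(-9)) + n) = (4339 - 45652)/((-2999 + 60*4)/(-50 + 4) + 22980) = -41313/((-2999 + 240)/(-46) + 22980) = -41313/(-1/46*(-2759) + 22980) = -41313/(2759/46 + 22980) = -41313/1059839/46 = -41313*46/1059839 = -1900398/1059839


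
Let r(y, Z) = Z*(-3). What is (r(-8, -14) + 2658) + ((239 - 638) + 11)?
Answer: 2312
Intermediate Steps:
r(y, Z) = -3*Z
(r(-8, -14) + 2658) + ((239 - 638) + 11) = (-3*(-14) + 2658) + ((239 - 638) + 11) = (42 + 2658) + (-399 + 11) = 2700 - 388 = 2312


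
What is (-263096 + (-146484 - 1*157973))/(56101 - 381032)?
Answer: 567553/324931 ≈ 1.7467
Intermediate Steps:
(-263096 + (-146484 - 1*157973))/(56101 - 381032) = (-263096 + (-146484 - 157973))/(-324931) = (-263096 - 304457)*(-1/324931) = -567553*(-1/324931) = 567553/324931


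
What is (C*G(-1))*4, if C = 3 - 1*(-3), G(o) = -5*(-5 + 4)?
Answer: 120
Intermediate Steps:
G(o) = 5 (G(o) = -5*(-1) = 5)
C = 6 (C = 3 + 3 = 6)
(C*G(-1))*4 = (6*5)*4 = 30*4 = 120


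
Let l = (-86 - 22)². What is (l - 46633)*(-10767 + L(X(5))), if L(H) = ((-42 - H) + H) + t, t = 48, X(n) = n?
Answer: 376301409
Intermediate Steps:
L(H) = 6 (L(H) = ((-42 - H) + H) + 48 = -42 + 48 = 6)
l = 11664 (l = (-108)² = 11664)
(l - 46633)*(-10767 + L(X(5))) = (11664 - 46633)*(-10767 + 6) = -34969*(-10761) = 376301409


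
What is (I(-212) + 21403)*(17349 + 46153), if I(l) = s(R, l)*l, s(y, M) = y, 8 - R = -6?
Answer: 1170659370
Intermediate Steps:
R = 14 (R = 8 - 1*(-6) = 8 + 6 = 14)
I(l) = 14*l
(I(-212) + 21403)*(17349 + 46153) = (14*(-212) + 21403)*(17349 + 46153) = (-2968 + 21403)*63502 = 18435*63502 = 1170659370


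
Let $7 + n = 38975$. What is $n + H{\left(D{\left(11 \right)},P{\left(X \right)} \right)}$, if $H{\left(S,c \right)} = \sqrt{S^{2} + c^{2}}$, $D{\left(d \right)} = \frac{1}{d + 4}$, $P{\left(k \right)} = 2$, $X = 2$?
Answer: $38968 + \frac{\sqrt{901}}{15} \approx 38970.0$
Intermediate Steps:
$n = 38968$ ($n = -7 + 38975 = 38968$)
$D{\left(d \right)} = \frac{1}{4 + d}$
$n + H{\left(D{\left(11 \right)},P{\left(X \right)} \right)} = 38968 + \sqrt{\left(\frac{1}{4 + 11}\right)^{2} + 2^{2}} = 38968 + \sqrt{\left(\frac{1}{15}\right)^{2} + 4} = 38968 + \sqrt{\frac{1}{225} + 4} = 38968 + \sqrt{\frac{901}{225}} = 38968 + \frac{\sqrt{901}}{15}$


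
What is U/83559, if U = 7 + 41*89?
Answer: 3656/83559 ≈ 0.043754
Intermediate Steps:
U = 3656 (U = 7 + 3649 = 3656)
U/83559 = 3656/83559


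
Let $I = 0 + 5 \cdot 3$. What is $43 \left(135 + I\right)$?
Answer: $6450$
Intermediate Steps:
$I = 15$ ($I = 0 + 15 = 15$)
$43 \left(135 + I\right) = 43 \left(135 + 15\right) = 43 \cdot 150 = 6450$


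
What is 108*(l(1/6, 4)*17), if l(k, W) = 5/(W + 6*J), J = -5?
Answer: -4590/13 ≈ -353.08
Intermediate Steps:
l(k, W) = 5/(-30 + W) (l(k, W) = 5/(W + 6*(-5)) = 5/(W - 30) = 5/(-30 + W))
108*(l(1/6, 4)*17) = 108*((5/(-30 + 4))*17) = 108*((5/(-26))*17) = 108*((5*(-1/26))*17) = 108*(-5/26*17) = 108*(-85/26) = -4590/13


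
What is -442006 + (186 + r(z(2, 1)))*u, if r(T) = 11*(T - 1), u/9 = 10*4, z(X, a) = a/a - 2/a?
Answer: -382966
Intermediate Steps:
z(X, a) = 1 - 2/a
u = 360 (u = 9*(10*4) = 9*40 = 360)
r(T) = -11 + 11*T (r(T) = 11*(-1 + T) = -11 + 11*T)
-442006 + (186 + r(z(2, 1)))*u = -442006 + (186 + (-11 + 11*((-2 + 1)/1)))*360 = -442006 + (186 + (-11 + 11*(1*(-1))))*360 = -442006 + (186 + (-11 + 11*(-1)))*360 = -442006 + (186 + (-11 - 11))*360 = -442006 + (186 - 22)*360 = -442006 + 164*360 = -442006 + 59040 = -382966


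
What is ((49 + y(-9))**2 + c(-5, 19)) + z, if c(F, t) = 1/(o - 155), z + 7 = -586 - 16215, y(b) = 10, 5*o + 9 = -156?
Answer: -2505477/188 ≈ -13327.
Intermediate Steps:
o = -33 (o = -9/5 + (1/5)*(-156) = -9/5 - 156/5 = -33)
z = -16808 (z = -7 + (-586 - 16215) = -7 - 16801 = -16808)
c(F, t) = -1/188 (c(F, t) = 1/(-33 - 155) = 1/(-188) = -1/188)
((49 + y(-9))**2 + c(-5, 19)) + z = ((49 + 10)**2 - 1/188) - 16808 = (59**2 - 1/188) - 16808 = (3481 - 1/188) - 16808 = 654427/188 - 16808 = -2505477/188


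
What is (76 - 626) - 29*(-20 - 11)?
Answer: 349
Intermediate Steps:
(76 - 626) - 29*(-20 - 11) = -550 - 29*(-31) = -550 + 899 = 349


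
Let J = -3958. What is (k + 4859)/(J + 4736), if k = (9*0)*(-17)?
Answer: 4859/778 ≈ 6.2455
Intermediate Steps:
k = 0 (k = 0*(-17) = 0)
(k + 4859)/(J + 4736) = (0 + 4859)/(-3958 + 4736) = 4859/778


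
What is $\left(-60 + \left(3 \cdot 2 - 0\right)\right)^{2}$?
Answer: $2916$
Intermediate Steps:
$\left(-60 + \left(3 \cdot 2 - 0\right)\right)^{2} = \left(-60 + \left(6 + 0\right)\right)^{2} = \left(-60 + 6\right)^{2} = \left(-54\right)^{2} = 2916$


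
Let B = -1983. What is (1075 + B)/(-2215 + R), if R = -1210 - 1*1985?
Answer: 454/2705 ≈ 0.16784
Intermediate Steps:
R = -3195 (R = -1210 - 1985 = -3195)
(1075 + B)/(-2215 + R) = (1075 - 1983)/(-2215 - 3195) = -908/(-5410) = -908*(-1/5410) = 454/2705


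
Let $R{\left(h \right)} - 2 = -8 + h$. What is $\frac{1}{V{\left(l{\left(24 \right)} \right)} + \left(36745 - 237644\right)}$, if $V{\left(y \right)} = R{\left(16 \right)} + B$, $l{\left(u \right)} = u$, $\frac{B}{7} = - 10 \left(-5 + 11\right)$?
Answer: $- \frac{1}{201309} \approx -4.9675 \cdot 10^{-6}$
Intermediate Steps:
$B = -420$ ($B = 7 \left(- 10 \left(-5 + 11\right)\right) = 7 \left(\left(-10\right) 6\right) = 7 \left(-60\right) = -420$)
$R{\left(h \right)} = -6 + h$ ($R{\left(h \right)} = 2 + \left(-8 + h\right) = -6 + h$)
$V{\left(y \right)} = -410$ ($V{\left(y \right)} = \left(-6 + 16\right) - 420 = 10 - 420 = -410$)
$\frac{1}{V{\left(l{\left(24 \right)} \right)} + \left(36745 - 237644\right)} = \frac{1}{-410 + \left(36745 - 237644\right)} = \frac{1}{-410 - 200899} = \frac{1}{-201309} = - \frac{1}{201309}$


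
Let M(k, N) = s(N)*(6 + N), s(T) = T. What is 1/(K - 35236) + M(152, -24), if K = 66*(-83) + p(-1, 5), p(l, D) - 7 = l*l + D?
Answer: 17582831/40701 ≈ 432.00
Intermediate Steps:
p(l, D) = 7 + D + l² (p(l, D) = 7 + (l*l + D) = 7 + (l² + D) = 7 + (D + l²) = 7 + D + l²)
M(k, N) = N*(6 + N)
K = -5465 (K = 66*(-83) + (7 + 5 + (-1)²) = -5478 + (7 + 5 + 1) = -5478 + 13 = -5465)
1/(K - 35236) + M(152, -24) = 1/(-5465 - 35236) - 24*(6 - 24) = 1/(-40701) - 24*(-18) = -1/40701 + 432 = 17582831/40701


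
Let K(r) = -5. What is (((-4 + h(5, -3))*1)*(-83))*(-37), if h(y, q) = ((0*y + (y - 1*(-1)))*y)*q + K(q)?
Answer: -304029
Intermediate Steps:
h(y, q) = -5 + q*y*(1 + y) (h(y, q) = ((0*y + (y - 1*(-1)))*y)*q - 5 = ((0 + (y + 1))*y)*q - 5 = ((0 + (1 + y))*y)*q - 5 = ((1 + y)*y)*q - 5 = (y*(1 + y))*q - 5 = q*y*(1 + y) - 5 = -5 + q*y*(1 + y))
(((-4 + h(5, -3))*1)*(-83))*(-37) = (((-4 + (-5 - 3*5 - 3*5²))*1)*(-83))*(-37) = (((-4 + (-5 - 15 - 3*25))*1)*(-83))*(-37) = (((-4 + (-5 - 15 - 75))*1)*(-83))*(-37) = (((-4 - 95)*1)*(-83))*(-37) = (-99*1*(-83))*(-37) = -99*(-83)*(-37) = 8217*(-37) = -304029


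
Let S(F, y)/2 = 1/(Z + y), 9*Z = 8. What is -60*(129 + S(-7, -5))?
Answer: -285300/37 ≈ -7710.8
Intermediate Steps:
Z = 8/9 (Z = (⅑)*8 = 8/9 ≈ 0.88889)
S(F, y) = 2/(8/9 + y)
-60*(129 + S(-7, -5)) = -60*(129 + 18/(8 + 9*(-5))) = -60*(129 + 18/(8 - 45)) = -60*(129 + 18/(-37)) = -60*(129 + 18*(-1/37)) = -60*(129 - 18/37) = -60*4755/37 = -285300/37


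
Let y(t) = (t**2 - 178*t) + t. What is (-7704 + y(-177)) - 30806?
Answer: 24148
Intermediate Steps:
y(t) = t**2 - 177*t
(-7704 + y(-177)) - 30806 = (-7704 - 177*(-177 - 177)) - 30806 = (-7704 - 177*(-354)) - 30806 = (-7704 + 62658) - 30806 = 54954 - 30806 = 24148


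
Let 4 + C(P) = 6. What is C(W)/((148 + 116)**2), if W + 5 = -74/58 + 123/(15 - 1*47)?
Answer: 1/34848 ≈ 2.8696e-5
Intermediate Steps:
W = -9391/928 (W = -5 + (-74/58 + 123/(15 - 1*47)) = -5 + (-74*1/58 + 123/(15 - 47)) = -5 + (-37/29 + 123/(-32)) = -5 + (-37/29 + 123*(-1/32)) = -5 + (-37/29 - 123/32) = -5 - 4751/928 = -9391/928 ≈ -10.120)
C(P) = 2 (C(P) = -4 + 6 = 2)
C(W)/((148 + 116)**2) = 2/((148 + 116)**2) = 2/(264**2) = 2/69696 = 2*(1/69696) = 1/34848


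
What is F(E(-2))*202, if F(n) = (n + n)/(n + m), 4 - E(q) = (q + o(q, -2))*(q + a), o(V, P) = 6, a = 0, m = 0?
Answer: 404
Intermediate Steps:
E(q) = 4 - q*(6 + q) (E(q) = 4 - (q + 6)*(q + 0) = 4 - (6 + q)*q = 4 - q*(6 + q))
F(n) = 2 (F(n) = (n + n)/(n + 0) = (2*n)/n = 2)
F(E(-2))*202 = 2*202 = 404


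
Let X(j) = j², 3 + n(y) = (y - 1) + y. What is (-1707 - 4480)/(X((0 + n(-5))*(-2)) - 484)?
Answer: -6187/300 ≈ -20.623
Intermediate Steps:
n(y) = -4 + 2*y (n(y) = -3 + ((y - 1) + y) = -3 + ((-1 + y) + y) = -3 + (-1 + 2*y) = -4 + 2*y)
(-1707 - 4480)/(X((0 + n(-5))*(-2)) - 484) = (-1707 - 4480)/(((0 + (-4 + 2*(-5)))*(-2))² - 484) = -6187/(((0 + (-4 - 10))*(-2))² - 484) = -6187/(((0 - 14)*(-2))² - 484) = -6187/((-14*(-2))² - 484) = -6187/(28² - 484) = -6187/(784 - 484) = -6187/300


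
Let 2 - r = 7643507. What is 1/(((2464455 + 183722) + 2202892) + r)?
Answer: -1/2792436 ≈ -3.5811e-7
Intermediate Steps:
r = -7643505 (r = 2 - 1*7643507 = 2 - 7643507 = -7643505)
1/(((2464455 + 183722) + 2202892) + r) = 1/(((2464455 + 183722) + 2202892) - 7643505) = 1/((2648177 + 2202892) - 7643505) = 1/(4851069 - 7643505) = 1/(-2792436) = -1/2792436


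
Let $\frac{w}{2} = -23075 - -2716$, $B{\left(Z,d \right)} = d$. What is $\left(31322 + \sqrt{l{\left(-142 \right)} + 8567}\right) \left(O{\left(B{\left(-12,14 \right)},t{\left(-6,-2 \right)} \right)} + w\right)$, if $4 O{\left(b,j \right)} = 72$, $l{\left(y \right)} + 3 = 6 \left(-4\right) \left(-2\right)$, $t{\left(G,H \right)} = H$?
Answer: $-1274805400 - 81400 \sqrt{2153} \approx -1.2786 \cdot 10^{9}$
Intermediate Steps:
$l{\left(y \right)} = 45$ ($l{\left(y \right)} = -3 + 6 \left(-4\right) \left(-2\right) = -3 - -48 = -3 + 48 = 45$)
$O{\left(b,j \right)} = 18$ ($O{\left(b,j \right)} = \frac{1}{4} \cdot 72 = 18$)
$w = -40718$ ($w = 2 \left(-23075 - -2716\right) = 2 \left(-23075 + 2716\right) = 2 \left(-20359\right) = -40718$)
$\left(31322 + \sqrt{l{\left(-142 \right)} + 8567}\right) \left(O{\left(B{\left(-12,14 \right)},t{\left(-6,-2 \right)} \right)} + w\right) = \left(31322 + \sqrt{45 + 8567}\right) \left(18 - 40718\right) = \left(31322 + \sqrt{8612}\right) \left(-40700\right) = \left(31322 + 2 \sqrt{2153}\right) \left(-40700\right) = -1274805400 - 81400 \sqrt{2153}$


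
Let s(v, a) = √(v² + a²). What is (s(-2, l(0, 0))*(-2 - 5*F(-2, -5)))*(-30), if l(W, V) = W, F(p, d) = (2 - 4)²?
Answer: 1320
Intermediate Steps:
F(p, d) = 4 (F(p, d) = (-2)² = 4)
s(v, a) = √(a² + v²)
(s(-2, l(0, 0))*(-2 - 5*F(-2, -5)))*(-30) = (√(0² + (-2)²)*(-2 - 5*4))*(-30) = (√(0 + 4)*(-2 - 20))*(-30) = (√4*(-22))*(-30) = (2*(-22))*(-30) = -44*(-30) = 1320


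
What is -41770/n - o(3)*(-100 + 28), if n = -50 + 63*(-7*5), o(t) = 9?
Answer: 300602/451 ≈ 666.52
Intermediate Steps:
n = -2255 (n = -50 + 63*(-35) = -50 - 2205 = -2255)
-41770/n - o(3)*(-100 + 28) = -41770/(-2255) - 9*(-100 + 28) = -41770*(-1/2255) - 9*(-72) = 8354/451 - 1*(-648) = 8354/451 + 648 = 300602/451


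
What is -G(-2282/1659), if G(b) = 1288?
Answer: -1288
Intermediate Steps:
-G(-2282/1659) = -1*1288 = -1288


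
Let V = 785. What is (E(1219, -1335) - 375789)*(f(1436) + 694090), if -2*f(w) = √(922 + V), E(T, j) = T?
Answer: -259985291300 + 187285*√1707 ≈ -2.5998e+11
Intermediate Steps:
f(w) = -√1707/2 (f(w) = -√(922 + 785)/2 = -√1707/2)
(E(1219, -1335) - 375789)*(f(1436) + 694090) = (1219 - 375789)*(-√1707/2 + 694090) = -374570*(694090 - √1707/2) = -259985291300 + 187285*√1707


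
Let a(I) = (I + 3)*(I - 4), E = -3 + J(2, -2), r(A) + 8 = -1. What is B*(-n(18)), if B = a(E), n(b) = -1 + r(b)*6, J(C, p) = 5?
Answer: -550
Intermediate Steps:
r(A) = -9 (r(A) = -8 - 1 = -9)
E = 2 (E = -3 + 5 = 2)
n(b) = -55 (n(b) = -1 - 9*6 = -1 - 54 = -55)
a(I) = (-4 + I)*(3 + I) (a(I) = (3 + I)*(-4 + I) = (-4 + I)*(3 + I))
B = -10 (B = -12 + 2**2 - 1*2 = -12 + 4 - 2 = -10)
B*(-n(18)) = -(-10)*(-55) = -10*55 = -550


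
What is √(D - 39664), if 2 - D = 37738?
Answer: 30*I*√86 ≈ 278.21*I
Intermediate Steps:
D = -37736 (D = 2 - 1*37738 = 2 - 37738 = -37736)
√(D - 39664) = √(-37736 - 39664) = √(-77400) = 30*I*√86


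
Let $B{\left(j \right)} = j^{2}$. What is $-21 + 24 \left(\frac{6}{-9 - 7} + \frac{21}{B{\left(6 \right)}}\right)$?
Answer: $-16$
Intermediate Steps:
$-21 + 24 \left(\frac{6}{-9 - 7} + \frac{21}{B{\left(6 \right)}}\right) = -21 + 24 \left(\frac{6}{-9 - 7} + \frac{21}{6^{2}}\right) = -21 + 24 \left(\frac{6}{-9 - 7} + \frac{21}{36}\right) = -21 + 24 \left(\frac{6}{-16} + 21 \cdot \frac{1}{36}\right) = -21 + 24 \left(6 \left(- \frac{1}{16}\right) + \frac{7}{12}\right) = -21 + 24 \left(- \frac{3}{8} + \frac{7}{12}\right) = -21 + 24 \cdot \frac{5}{24} = -21 + 5 = -16$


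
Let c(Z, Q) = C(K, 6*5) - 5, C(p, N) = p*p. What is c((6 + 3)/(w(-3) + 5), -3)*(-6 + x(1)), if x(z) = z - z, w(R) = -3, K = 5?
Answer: -120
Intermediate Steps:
C(p, N) = p²
c(Z, Q) = 20 (c(Z, Q) = 5² - 5 = 25 - 5 = 20)
x(z) = 0
c((6 + 3)/(w(-3) + 5), -3)*(-6 + x(1)) = 20*(-6 + 0) = 20*(-6) = -120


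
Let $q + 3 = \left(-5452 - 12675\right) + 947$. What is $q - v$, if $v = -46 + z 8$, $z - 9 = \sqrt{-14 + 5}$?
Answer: $-17209 - 24 i \approx -17209.0 - 24.0 i$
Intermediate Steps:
$z = 9 + 3 i$ ($z = 9 + \sqrt{-14 + 5} = 9 + \sqrt{-9} = 9 + 3 i \approx 9.0 + 3.0 i$)
$v = 26 + 24 i$ ($v = -46 + \left(9 + 3 i\right) 8 = -46 + \left(72 + 24 i\right) = 26 + 24 i \approx 26.0 + 24.0 i$)
$q = -17183$ ($q = -3 + \left(\left(-5452 - 12675\right) + 947\right) = -3 + \left(-18127 + 947\right) = -3 - 17180 = -17183$)
$q - v = -17183 - \left(26 + 24 i\right) = -17209 - 24 i$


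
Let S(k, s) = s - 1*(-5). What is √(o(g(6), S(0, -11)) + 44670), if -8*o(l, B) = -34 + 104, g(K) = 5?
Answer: √178645/2 ≈ 211.33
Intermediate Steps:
S(k, s) = 5 + s (S(k, s) = s + 5 = 5 + s)
o(l, B) = -35/4 (o(l, B) = -(-34 + 104)/8 = -⅛*70 = -35/4)
√(o(g(6), S(0, -11)) + 44670) = √(-35/4 + 44670) = √(178645/4) = √178645/2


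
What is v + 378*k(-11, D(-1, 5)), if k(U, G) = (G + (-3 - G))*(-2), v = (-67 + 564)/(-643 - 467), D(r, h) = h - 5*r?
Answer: 2516983/1110 ≈ 2267.6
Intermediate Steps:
v = -497/1110 (v = 497/(-1110) = 497*(-1/1110) = -497/1110 ≈ -0.44775)
k(U, G) = 6 (k(U, G) = -3*(-2) = 6)
v + 378*k(-11, D(-1, 5)) = -497/1110 + 378*6 = -497/1110 + 2268 = 2516983/1110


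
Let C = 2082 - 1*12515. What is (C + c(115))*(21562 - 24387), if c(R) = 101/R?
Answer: 677827110/23 ≈ 2.9471e+7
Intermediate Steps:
C = -10433 (C = 2082 - 12515 = -10433)
(C + c(115))*(21562 - 24387) = (-10433 + 101/115)*(21562 - 24387) = (-10433 + 101*(1/115))*(-2825) = (-10433 + 101/115)*(-2825) = -1199694/115*(-2825) = 677827110/23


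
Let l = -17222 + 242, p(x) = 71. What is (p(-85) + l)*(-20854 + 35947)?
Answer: -255207537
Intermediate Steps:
l = -16980
(p(-85) + l)*(-20854 + 35947) = (71 - 16980)*(-20854 + 35947) = -16909*15093 = -255207537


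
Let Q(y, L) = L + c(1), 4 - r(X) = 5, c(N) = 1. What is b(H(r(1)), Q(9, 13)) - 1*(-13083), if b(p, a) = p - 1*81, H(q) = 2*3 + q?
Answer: 13007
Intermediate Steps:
r(X) = -1 (r(X) = 4 - 1*5 = 4 - 5 = -1)
H(q) = 6 + q
Q(y, L) = 1 + L (Q(y, L) = L + 1 = 1 + L)
b(p, a) = -81 + p (b(p, a) = p - 81 = -81 + p)
b(H(r(1)), Q(9, 13)) - 1*(-13083) = (-81 + (6 - 1)) - 1*(-13083) = (-81 + 5) + 13083 = -76 + 13083 = 13007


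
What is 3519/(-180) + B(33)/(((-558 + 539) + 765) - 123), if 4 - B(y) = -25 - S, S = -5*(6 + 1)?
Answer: -243713/12460 ≈ -19.560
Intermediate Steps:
S = -35 (S = -5*7 = -35)
B(y) = -6 (B(y) = 4 - (-25 - 1*(-35)) = 4 - (-25 + 35) = 4 - 1*10 = 4 - 10 = -6)
3519/(-180) + B(33)/(((-558 + 539) + 765) - 123) = 3519/(-180) - 6/(((-558 + 539) + 765) - 123) = 3519*(-1/180) - 6/((-19 + 765) - 123) = -391/20 - 6/(746 - 123) = -391/20 - 6/623 = -243713/12460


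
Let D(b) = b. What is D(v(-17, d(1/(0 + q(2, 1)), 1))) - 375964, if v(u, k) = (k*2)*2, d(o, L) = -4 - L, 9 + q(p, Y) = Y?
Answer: -375984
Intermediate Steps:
q(p, Y) = -9 + Y
v(u, k) = 4*k (v(u, k) = (2*k)*2 = 4*k)
D(v(-17, d(1/(0 + q(2, 1)), 1))) - 375964 = 4*(-4 - 1*1) - 375964 = 4*(-4 - 1) - 375964 = 4*(-5) - 375964 = -20 - 375964 = -375984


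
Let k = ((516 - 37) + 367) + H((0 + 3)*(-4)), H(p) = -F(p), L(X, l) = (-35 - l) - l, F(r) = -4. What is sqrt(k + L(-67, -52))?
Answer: sqrt(919) ≈ 30.315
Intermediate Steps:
L(X, l) = -35 - 2*l
H(p) = 4 (H(p) = -1*(-4) = 4)
k = 850 (k = ((516 - 37) + 367) + 4 = (479 + 367) + 4 = 846 + 4 = 850)
sqrt(k + L(-67, -52)) = sqrt(850 + (-35 - 2*(-52))) = sqrt(850 + (-35 + 104)) = sqrt(850 + 69) = sqrt(919)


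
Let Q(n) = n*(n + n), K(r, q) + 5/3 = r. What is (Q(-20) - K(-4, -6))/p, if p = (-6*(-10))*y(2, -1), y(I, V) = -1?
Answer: -2417/180 ≈ -13.428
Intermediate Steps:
K(r, q) = -5/3 + r
Q(n) = 2*n² (Q(n) = n*(2*n) = 2*n²)
p = -60 (p = -6*(-10)*(-1) = 60*(-1) = -60)
(Q(-20) - K(-4, -6))/p = (2*(-20)² - (-5/3 - 4))/(-60) = (2*400 - 1*(-17/3))*(-1/60) = (800 + 17/3)*(-1/60) = (2417/3)*(-1/60) = -2417/180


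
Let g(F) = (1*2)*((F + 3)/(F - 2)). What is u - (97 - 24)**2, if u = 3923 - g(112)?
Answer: -15489/11 ≈ -1408.1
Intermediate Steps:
g(F) = 2*(3 + F)/(-2 + F) (g(F) = 2*((3 + F)/(-2 + F)) = 2*(3 + F)/(-2 + F))
u = 43130/11 (u = 3923 - 2*(3 + 112)/(-2 + 112) = 3923 - 2*115/110 = 3923 - 1*23/11 = 3923 - 23/11 = 43130/11 ≈ 3920.9)
u - (97 - 24)**2 = 43130/11 - (97 - 24)**2 = 43130/11 - 1*73**2 = 43130/11 - 1*5329 = 43130/11 - 5329 = -15489/11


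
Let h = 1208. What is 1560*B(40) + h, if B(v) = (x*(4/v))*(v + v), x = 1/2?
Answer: 7448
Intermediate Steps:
x = ½ ≈ 0.50000
B(v) = 4 (B(v) = ((4/v)/2)*(v + v) = (2/v)*(2*v) = 4)
1560*B(40) + h = 1560*4 + 1208 = 6240 + 1208 = 7448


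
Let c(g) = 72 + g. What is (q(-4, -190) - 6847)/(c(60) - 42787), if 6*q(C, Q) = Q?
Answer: 20636/127965 ≈ 0.16126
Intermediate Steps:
q(C, Q) = Q/6
(q(-4, -190) - 6847)/(c(60) - 42787) = ((⅙)*(-190) - 6847)/((72 + 60) - 42787) = (-95/3 - 6847)/(132 - 42787) = -20636/3/(-42655) = -20636/3*(-1/42655) = 20636/127965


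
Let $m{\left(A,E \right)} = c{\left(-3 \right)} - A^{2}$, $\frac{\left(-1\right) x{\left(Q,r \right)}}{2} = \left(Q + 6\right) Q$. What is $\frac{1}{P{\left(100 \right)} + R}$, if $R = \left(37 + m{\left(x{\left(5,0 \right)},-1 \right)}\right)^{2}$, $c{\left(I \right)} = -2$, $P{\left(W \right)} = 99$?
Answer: $\frac{1}{145564324} \approx 6.8698 \cdot 10^{-9}$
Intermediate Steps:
$x{\left(Q,r \right)} = - 2 Q \left(6 + Q\right)$ ($x{\left(Q,r \right)} = - 2 \left(Q + 6\right) Q = - 2 \left(6 + Q\right) Q = - 2 Q \left(6 + Q\right)$)
$m{\left(A,E \right)} = -2 - A^{2}$
$R = 145564225$ ($R = \left(37 - \left(2 + \left(\left(-2\right) 5 \left(6 + 5\right)\right)^{2}\right)\right)^{2} = \left(37 - \left(2 + \left(\left(-2\right) 5 \cdot 11\right)^{2}\right)\right)^{2} = \left(37 - 12102\right)^{2} = \left(-12065\right)^{2} = 145564225$)
$\frac{1}{P{\left(100 \right)} + R} = \frac{1}{99 + 145564225} = \frac{1}{145564324}$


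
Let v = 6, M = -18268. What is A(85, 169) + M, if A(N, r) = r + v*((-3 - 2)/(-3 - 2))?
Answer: -18093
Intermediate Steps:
A(N, r) = 6 + r (A(N, r) = r + 6*((-3 - 2)/(-3 - 2)) = r + 6*(-5/(-5)) = r + 6*(-5*(-1/5)) = r + 6*1 = r + 6 = 6 + r)
A(85, 169) + M = (6 + 169) - 18268 = 175 - 18268 = -18093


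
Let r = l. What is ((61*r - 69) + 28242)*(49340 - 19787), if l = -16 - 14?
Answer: 778514679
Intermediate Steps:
l = -30
r = -30
((61*r - 69) + 28242)*(49340 - 19787) = ((61*(-30) - 69) + 28242)*(49340 - 19787) = ((-1830 - 69) + 28242)*29553 = (-1899 + 28242)*29553 = 26343*29553 = 778514679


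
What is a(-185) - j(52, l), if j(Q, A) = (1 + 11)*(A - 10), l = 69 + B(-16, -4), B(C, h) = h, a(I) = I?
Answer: -845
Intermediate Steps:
l = 65 (l = 69 - 4 = 65)
j(Q, A) = -120 + 12*A (j(Q, A) = 12*(-10 + A) = -120 + 12*A)
a(-185) - j(52, l) = -185 - (-120 + 12*65) = -185 - (-120 + 780) = -185 - 1*660 = -185 - 660 = -845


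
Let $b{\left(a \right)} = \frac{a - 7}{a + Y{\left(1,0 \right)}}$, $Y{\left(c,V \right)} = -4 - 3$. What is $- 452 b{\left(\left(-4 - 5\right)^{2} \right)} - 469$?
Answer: $-921$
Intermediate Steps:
$Y{\left(c,V \right)} = -7$
$b{\left(a \right)} = 1$ ($b{\left(a \right)} = \frac{a - 7}{a - 7} = \frac{-7 + a}{-7 + a} = 1$)
$- 452 b{\left(\left(-4 - 5\right)^{2} \right)} - 469 = \left(-452\right) 1 - 469 = -452 - 469 = -921$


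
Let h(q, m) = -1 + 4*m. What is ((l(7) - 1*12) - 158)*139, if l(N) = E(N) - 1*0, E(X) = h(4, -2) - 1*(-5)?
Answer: -24186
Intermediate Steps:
E(X) = -4 (E(X) = (-1 + 4*(-2)) - 1*(-5) = (-1 - 8) + 5 = -9 + 5 = -4)
l(N) = -4 (l(N) = -4 - 1*0 = -4 + 0 = -4)
((l(7) - 1*12) - 158)*139 = ((-4 - 1*12) - 158)*139 = ((-4 - 12) - 158)*139 = (-16 - 158)*139 = -174*139 = -24186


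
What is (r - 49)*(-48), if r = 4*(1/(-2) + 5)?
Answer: 1488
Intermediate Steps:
r = 18 (r = 4*(-½ + 5) = 4*(9/2) = 18)
(r - 49)*(-48) = (18 - 49)*(-48) = -31*(-48) = 1488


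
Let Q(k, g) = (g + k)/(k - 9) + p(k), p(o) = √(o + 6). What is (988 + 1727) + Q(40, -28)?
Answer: 84177/31 + √46 ≈ 2722.2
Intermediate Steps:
p(o) = √(6 + o)
Q(k, g) = √(6 + k) + (g + k)/(-9 + k) (Q(k, g) = (g + k)/(k - 9) + √(6 + k) = (g + k)/(-9 + k) + √(6 + k) = √(6 + k) + (g + k)/(-9 + k))
(988 + 1727) + Q(40, -28) = (988 + 1727) + (-28 + 40 - 9*√(6 + 40) + 40*√(6 + 40))/(-9 + 40) = 2715 + (-28 + 40 - 9*√46 + 40*√46)/31 = 2715 + (12 + 31*√46)/31 = 2715 + (12/31 + √46) = 84177/31 + √46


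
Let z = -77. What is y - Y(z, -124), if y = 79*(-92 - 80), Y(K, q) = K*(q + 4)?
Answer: -22828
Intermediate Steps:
Y(K, q) = K*(4 + q)
y = -13588 (y = 79*(-172) = -13588)
y - Y(z, -124) = -13588 - (-77)*(4 - 124) = -13588 - (-77)*(-120) = -13588 - 1*9240 = -13588 - 9240 = -22828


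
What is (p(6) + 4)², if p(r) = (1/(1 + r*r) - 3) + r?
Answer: 67600/1369 ≈ 49.379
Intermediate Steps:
p(r) = -3 + r + 1/(1 + r²) (p(r) = (1/(1 + r²) - 3) + r = (-3 + 1/(1 + r²)) + r = -3 + r + 1/(1 + r²))
(p(6) + 4)² = ((-2 + 6 + 6³ - 3*6²)/(1 + 6²) + 4)² = ((-2 + 6 + 216 - 3*36)/(1 + 36) + 4)² = ((-2 + 6 + 216 - 108)/37 + 4)² = ((1/37)*112 + 4)² = (112/37 + 4)² = (260/37)² = 67600/1369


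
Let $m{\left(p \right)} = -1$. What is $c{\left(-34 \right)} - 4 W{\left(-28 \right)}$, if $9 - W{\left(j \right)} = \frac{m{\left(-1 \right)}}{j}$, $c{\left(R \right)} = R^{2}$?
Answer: $\frac{7841}{7} \approx 1120.1$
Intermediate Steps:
$W{\left(j \right)} = 9 + \frac{1}{j}$ ($W{\left(j \right)} = 9 - - \frac{1}{j} = 9 + \frac{1}{j}$)
$c{\left(-34 \right)} - 4 W{\left(-28 \right)} = \left(-34\right)^{2} - 4 \left(9 + \frac{1}{-28}\right) = 1156 - 4 \left(9 - \frac{1}{28}\right) = 1156 - \frac{251}{7} = \frac{7841}{7}$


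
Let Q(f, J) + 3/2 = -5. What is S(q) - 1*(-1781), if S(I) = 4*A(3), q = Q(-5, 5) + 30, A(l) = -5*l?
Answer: 1721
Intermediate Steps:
Q(f, J) = -13/2 (Q(f, J) = -3/2 - 5 = -13/2)
q = 47/2 (q = -13/2 + 30 = 47/2 ≈ 23.500)
S(I) = -60 (S(I) = 4*(-5*3) = 4*(-15) = -60)
S(q) - 1*(-1781) = -60 - 1*(-1781) = -60 + 1781 = 1721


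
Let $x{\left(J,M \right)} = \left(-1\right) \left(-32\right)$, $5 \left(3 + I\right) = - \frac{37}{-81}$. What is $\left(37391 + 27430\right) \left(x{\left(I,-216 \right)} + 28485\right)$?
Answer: $1848500457$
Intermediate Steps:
$I = - \frac{1178}{405}$ ($I = -3 + \frac{\left(-37\right) \frac{1}{-81}}{5} = -3 + \frac{\left(-37\right) \left(- \frac{1}{81}\right)}{5} = -3 + \frac{1}{5} \cdot \frac{37}{81} = -3 + \frac{37}{405} = - \frac{1178}{405} \approx -2.9086$)
$x{\left(J,M \right)} = 32$
$\left(37391 + 27430\right) \left(x{\left(I,-216 \right)} + 28485\right) = \left(37391 + 27430\right) \left(32 + 28485\right) = 64821 \cdot 28517 = 1848500457$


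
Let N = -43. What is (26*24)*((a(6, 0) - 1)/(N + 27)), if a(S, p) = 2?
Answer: -39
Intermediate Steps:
(26*24)*((a(6, 0) - 1)/(N + 27)) = (26*24)*((2 - 1)/(-43 + 27)) = 624*(1/(-16)) = 624*(1*(-1/16)) = 624*(-1/16) = -39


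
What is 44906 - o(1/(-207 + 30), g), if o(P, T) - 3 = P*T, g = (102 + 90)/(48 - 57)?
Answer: 23843429/531 ≈ 44903.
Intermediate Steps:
g = -64/3 (g = 192/(-9) = 192*(-⅑) = -64/3 ≈ -21.333)
o(P, T) = 3 + P*T
44906 - o(1/(-207 + 30), g) = 44906 - (3 - 64/3/(-207 + 30)) = 44906 - (3 - 64/3/(-177)) = 44906 - (3 - 1/177*(-64/3)) = 44906 - (3 + 64/531) = 44906 - 1*1657/531 = 44906 - 1657/531 = 23843429/531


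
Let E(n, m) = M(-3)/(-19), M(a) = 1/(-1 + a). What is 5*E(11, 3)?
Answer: 5/76 ≈ 0.065789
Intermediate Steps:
E(n, m) = 1/76 (E(n, m) = 1/(-1 - 3*(-19)) = -1/19/(-4) = -¼*(-1/19) = 1/76)
5*E(11, 3) = 5*(1/76) = 5/76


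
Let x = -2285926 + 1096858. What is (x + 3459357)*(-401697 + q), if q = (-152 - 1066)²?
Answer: 2456059938003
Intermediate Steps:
x = -1189068
q = 1483524 (q = (-1218)² = 1483524)
(x + 3459357)*(-401697 + q) = (-1189068 + 3459357)*(-401697 + 1483524) = 2270289*1081827 = 2456059938003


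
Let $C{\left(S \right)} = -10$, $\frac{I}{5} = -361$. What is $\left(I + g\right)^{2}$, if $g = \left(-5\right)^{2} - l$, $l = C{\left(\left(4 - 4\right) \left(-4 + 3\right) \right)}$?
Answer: $3132900$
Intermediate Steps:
$I = -1805$ ($I = 5 \left(-361\right) = -1805$)
$l = -10$
$g = 35$ ($g = \left(-5\right)^{2} - -10 = 25 + 10 = 35$)
$\left(I + g\right)^{2} = \left(-1805 + 35\right)^{2} = \left(-1770\right)^{2} = 3132900$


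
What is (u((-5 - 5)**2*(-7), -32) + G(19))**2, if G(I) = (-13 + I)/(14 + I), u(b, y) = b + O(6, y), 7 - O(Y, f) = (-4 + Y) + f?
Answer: 53158681/121 ≈ 4.3933e+5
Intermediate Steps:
O(Y, f) = 11 - Y - f (O(Y, f) = 7 - ((-4 + Y) + f) = 7 - (-4 + Y + f) = 7 + (4 - Y - f) = 11 - Y - f)
u(b, y) = 5 + b - y (u(b, y) = b + (11 - 1*6 - y) = b + (11 - 6 - y) = b + (5 - y) = 5 + b - y)
G(I) = (-13 + I)/(14 + I)
(u((-5 - 5)**2*(-7), -32) + G(19))**2 = ((5 + (-5 - 5)**2*(-7) - 1*(-32)) + (-13 + 19)/(14 + 19))**2 = ((5 + (-10)**2*(-7) + 32) + 6/33)**2 = ((5 + 100*(-7) + 32) + (1/33)*6)**2 = ((5 - 700 + 32) + 2/11)**2 = (-663 + 2/11)**2 = (-7291/11)**2 = 53158681/121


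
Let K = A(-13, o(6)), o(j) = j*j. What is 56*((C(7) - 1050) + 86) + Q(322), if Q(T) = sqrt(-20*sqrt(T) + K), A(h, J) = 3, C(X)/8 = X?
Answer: -50848 + sqrt(3 - 20*sqrt(322)) ≈ -50848.0 + 18.865*I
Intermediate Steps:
o(j) = j**2
C(X) = 8*X
K = 3
Q(T) = sqrt(3 - 20*sqrt(T)) (Q(T) = sqrt(-20*sqrt(T) + 3) = sqrt(3 - 20*sqrt(T)))
56*((C(7) - 1050) + 86) + Q(322) = 56*((8*7 - 1050) + 86) + sqrt(3 - 20*sqrt(322)) = 56*((56 - 1050) + 86) + sqrt(3 - 20*sqrt(322)) = 56*(-994 + 86) + sqrt(3 - 20*sqrt(322)) = 56*(-908) + sqrt(3 - 20*sqrt(322)) = -50848 + sqrt(3 - 20*sqrt(322))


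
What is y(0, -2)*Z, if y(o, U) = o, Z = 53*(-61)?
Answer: 0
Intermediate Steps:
Z = -3233
y(0, -2)*Z = 0*(-3233) = 0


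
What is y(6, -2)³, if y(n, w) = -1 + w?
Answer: -27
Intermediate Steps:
y(6, -2)³ = (-1 - 2)³ = (-3)³ = -27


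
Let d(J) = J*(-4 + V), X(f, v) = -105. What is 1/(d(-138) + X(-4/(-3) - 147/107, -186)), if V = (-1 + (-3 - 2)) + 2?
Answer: 1/999 ≈ 0.0010010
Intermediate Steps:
V = -4 (V = (-1 - 5) + 2 = -6 + 2 = -4)
d(J) = -8*J (d(J) = J*(-4 - 4) = J*(-8) = -8*J)
1/(d(-138) + X(-4/(-3) - 147/107, -186)) = 1/(-8*(-138) - 105) = 1/(1104 - 105) = 1/999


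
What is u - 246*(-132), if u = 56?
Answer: 32528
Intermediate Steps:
u - 246*(-132) = 56 - 246*(-132) = 56 + 32472 = 32528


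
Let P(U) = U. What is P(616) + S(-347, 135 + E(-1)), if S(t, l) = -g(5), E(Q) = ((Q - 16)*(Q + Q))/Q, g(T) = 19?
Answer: 597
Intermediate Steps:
E(Q) = -32 + 2*Q (E(Q) = ((-16 + Q)*(2*Q))/Q = (2*Q*(-16 + Q))/Q = -32 + 2*Q)
S(t, l) = -19 (S(t, l) = -1*19 = -19)
P(616) + S(-347, 135 + E(-1)) = 616 - 19 = 597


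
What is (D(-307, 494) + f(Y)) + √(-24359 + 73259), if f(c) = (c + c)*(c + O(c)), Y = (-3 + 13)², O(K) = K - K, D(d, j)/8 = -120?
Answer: 19040 + 10*√489 ≈ 19261.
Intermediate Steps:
D(d, j) = -960 (D(d, j) = 8*(-120) = -960)
O(K) = 0
Y = 100 (Y = 10² = 100)
f(c) = 2*c² (f(c) = (c + c)*(c + 0) = (2*c)*c = 2*c²)
(D(-307, 494) + f(Y)) + √(-24359 + 73259) = (-960 + 2*100²) + √(-24359 + 73259) = (-960 + 2*10000) + √48900 = (-960 + 20000) + 10*√489 = 19040 + 10*√489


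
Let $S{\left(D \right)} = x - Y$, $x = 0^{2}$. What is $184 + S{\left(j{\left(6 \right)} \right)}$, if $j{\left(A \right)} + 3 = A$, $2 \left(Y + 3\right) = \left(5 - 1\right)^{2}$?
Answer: $179$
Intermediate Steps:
$Y = 5$ ($Y = -3 + \frac{\left(5 - 1\right)^{2}}{2} = -3 + \frac{4^{2}}{2} = -3 + \frac{1}{2} \cdot 16 = -3 + 8 = 5$)
$x = 0$
$j{\left(A \right)} = -3 + A$
$S{\left(D \right)} = -5$ ($S{\left(D \right)} = 0 - 5 = -5$)
$184 + S{\left(j{\left(6 \right)} \right)} = 184 - 5 = 179$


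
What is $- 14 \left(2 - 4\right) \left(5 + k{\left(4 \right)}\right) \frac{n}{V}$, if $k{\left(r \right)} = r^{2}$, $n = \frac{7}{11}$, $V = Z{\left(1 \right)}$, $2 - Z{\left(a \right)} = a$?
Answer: $\frac{4116}{11} \approx 374.18$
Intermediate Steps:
$Z{\left(a \right)} = 2 - a$
$V = 1$ ($V = 2 - 1 = 1$)
$n = \frac{7}{11}$ ($n = 7 \cdot \frac{1}{11} = \frac{7}{11} \approx 0.63636$)
$- 14 \left(2 - 4\right) \left(5 + k{\left(4 \right)}\right) \frac{n}{V} = - 14 \left(2 - 4\right) \left(5 + 4^{2}\right) \frac{7}{11 \cdot 1} = - 14 \left(- 2 \left(5 + 16\right)\right) \frac{7}{11} \cdot 1 = - 14 \left(\left(-2\right) 21\right) \frac{7}{11} = \left(-14\right) \left(-42\right) \frac{7}{11} = 588 \cdot \frac{7}{11} = \frac{4116}{11}$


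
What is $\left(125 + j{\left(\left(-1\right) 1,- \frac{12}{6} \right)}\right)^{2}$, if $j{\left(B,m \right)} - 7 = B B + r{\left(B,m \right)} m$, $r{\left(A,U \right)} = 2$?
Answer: $16641$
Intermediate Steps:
$j{\left(B,m \right)} = 7 + B^{2} + 2 m$ ($j{\left(B,m \right)} = 7 + \left(B B + 2 m\right) = 7 + \left(B^{2} + 2 m\right) = 7 + B^{2} + 2 m$)
$\left(125 + j{\left(\left(-1\right) 1,- \frac{12}{6} \right)}\right)^{2} = \left(125 + \left(7 + \left(\left(-1\right) 1\right)^{2} + 2 \left(- \frac{12}{6}\right)\right)\right)^{2} = \left(125 + \left(7 + \left(-1\right)^{2} + 2 \left(\left(-12\right) \frac{1}{6}\right)\right)\right)^{2} = \left(125 + \left(7 + 1 + 2 \left(-2\right)\right)\right)^{2} = \left(125 + \left(7 + 1 - 4\right)\right)^{2} = \left(125 + 4\right)^{2} = 129^{2} = 16641$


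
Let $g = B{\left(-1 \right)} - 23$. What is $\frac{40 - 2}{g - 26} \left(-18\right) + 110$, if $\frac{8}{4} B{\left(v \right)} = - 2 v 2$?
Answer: $\frac{5854}{47} \approx 124.55$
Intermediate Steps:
$B{\left(v \right)} = - 2 v$ ($B{\left(v \right)} = \frac{- 2 v 2}{2} = \frac{\left(-4\right) v}{2} = - 2 v$)
$g = -21$ ($g = \left(-2\right) \left(-1\right) - 23 = 2 - 23 = -21$)
$\frac{40 - 2}{g - 26} \left(-18\right) + 110 = \frac{40 - 2}{-21 - 26} \left(-18\right) + 110 = \frac{38}{-47} \left(-18\right) + 110 = 38 \left(- \frac{1}{47}\right) \left(-18\right) + 110 = \left(- \frac{38}{47}\right) \left(-18\right) + 110 = \frac{684}{47} + 110 = \frac{5854}{47}$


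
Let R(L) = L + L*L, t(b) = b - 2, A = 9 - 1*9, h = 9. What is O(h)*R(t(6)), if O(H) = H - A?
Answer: 180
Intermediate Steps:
A = 0 (A = 9 - 9 = 0)
t(b) = -2 + b
R(L) = L + L²
O(H) = H (O(H) = H - 1*0 = H + 0 = H)
O(h)*R(t(6)) = 9*((-2 + 6)*(1 + (-2 + 6))) = 9*(4*(1 + 4)) = 9*(4*5) = 9*20 = 180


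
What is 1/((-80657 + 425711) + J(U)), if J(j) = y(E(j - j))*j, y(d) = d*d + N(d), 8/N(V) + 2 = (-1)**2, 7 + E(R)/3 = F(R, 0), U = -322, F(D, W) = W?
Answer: 1/205628 ≈ 4.8631e-6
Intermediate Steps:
E(R) = -21 (E(R) = -21 + 3*0 = -21 + 0 = -21)
N(V) = -8 (N(V) = 8/(-2 + (-1)**2) = 8/(-2 + 1) = 8/(-1) = 8*(-1) = -8)
y(d) = -8 + d**2 (y(d) = d*d - 8 = d**2 - 8 = -8 + d**2)
J(j) = 433*j (J(j) = (-8 + (-21)**2)*j = (-8 + 441)*j = 433*j)
1/((-80657 + 425711) + J(U)) = 1/((-80657 + 425711) + 433*(-322)) = 1/(345054 - 139426) = 1/205628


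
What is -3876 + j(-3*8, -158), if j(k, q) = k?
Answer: -3900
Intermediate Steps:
-3876 + j(-3*8, -158) = -3876 - 3*8 = -3876 - 24 = -3900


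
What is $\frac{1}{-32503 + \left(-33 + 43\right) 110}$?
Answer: $- \frac{1}{31403} \approx -3.1844 \cdot 10^{-5}$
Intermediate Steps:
$\frac{1}{-32503 + \left(-33 + 43\right) 110} = \frac{1}{-32503 + 10 \cdot 110} = \frac{1}{-32503 + 1100} = \frac{1}{-31403} = - \frac{1}{31403}$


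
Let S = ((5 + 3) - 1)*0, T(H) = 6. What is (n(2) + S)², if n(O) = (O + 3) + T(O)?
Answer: 121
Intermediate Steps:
S = 0 (S = (8 - 1)*0 = 7*0 = 0)
n(O) = 9 + O (n(O) = (O + 3) + 6 = (3 + O) + 6 = 9 + O)
(n(2) + S)² = ((9 + 2) + 0)² = (11 + 0)² = 11² = 121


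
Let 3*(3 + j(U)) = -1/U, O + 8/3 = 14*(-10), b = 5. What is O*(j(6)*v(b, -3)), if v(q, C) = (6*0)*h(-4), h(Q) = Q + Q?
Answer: 0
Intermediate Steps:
h(Q) = 2*Q
O = -428/3 (O = -8/3 + 14*(-10) = -8/3 - 140 = -428/3 ≈ -142.67)
v(q, C) = 0 (v(q, C) = (6*0)*(2*(-4)) = 0*(-8) = 0)
j(U) = -3 - 1/(3*U) (j(U) = -3 + (-1/U)/3 = -3 - 1/(3*U))
O*(j(6)*v(b, -3)) = -428*(-3 - ⅓/6)*0/3 = -428*(-3 - ⅓*⅙)*0/3 = -428*(-3 - 1/18)*0/3 = -(-11770)*0/27 = -428/3*0 = 0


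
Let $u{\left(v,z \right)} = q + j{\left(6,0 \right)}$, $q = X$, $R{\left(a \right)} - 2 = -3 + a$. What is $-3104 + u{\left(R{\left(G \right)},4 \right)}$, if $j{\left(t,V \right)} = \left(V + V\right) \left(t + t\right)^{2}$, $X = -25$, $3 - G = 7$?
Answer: $-3129$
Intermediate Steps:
$G = -4$ ($G = 3 - 7 = -4$)
$R{\left(a \right)} = -1 + a$ ($R{\left(a \right)} = 2 + \left(-3 + a\right) = -1 + a$)
$j{\left(t,V \right)} = 8 V t^{2}$ ($j{\left(t,V \right)} = 2 V \left(2 t\right)^{2} = 2 V 4 t^{2} = 8 V t^{2}$)
$q = -25$
$u{\left(v,z \right)} = -25$ ($u{\left(v,z \right)} = -25 + 8 \cdot 0 \cdot 6^{2} = -25 + 8 \cdot 0 \cdot 36 = -25 + 0 = -25$)
$-3104 + u{\left(R{\left(G \right)},4 \right)} = -3104 - 25 = -3129$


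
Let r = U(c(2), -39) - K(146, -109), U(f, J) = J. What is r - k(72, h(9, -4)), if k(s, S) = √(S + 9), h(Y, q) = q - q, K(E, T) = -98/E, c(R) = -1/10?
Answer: -3017/73 ≈ -41.329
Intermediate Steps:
c(R) = -⅒ (c(R) = -1*⅒ = -⅒)
h(Y, q) = 0
k(s, S) = √(9 + S)
r = -2798/73 (r = -39 - (-98)/146 = -39 - 1*(-49/73) = -39 + 49/73 = -2798/73 ≈ -38.329)
r - k(72, h(9, -4)) = -2798/73 - √(9 + 0) = -2798/73 - √9 = -2798/73 - 1*3 = -2798/73 - 3 = -3017/73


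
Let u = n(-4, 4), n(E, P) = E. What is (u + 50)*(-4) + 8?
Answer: -176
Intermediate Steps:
u = -4
(u + 50)*(-4) + 8 = (-4 + 50)*(-4) + 8 = 46*(-4) + 8 = -184 + 8 = -176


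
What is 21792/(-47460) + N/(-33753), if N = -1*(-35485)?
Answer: -201638623/133493115 ≈ -1.5105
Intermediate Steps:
N = 35485
21792/(-47460) + N/(-33753) = 21792/(-47460) + 35485/(-33753) = 21792*(-1/47460) + 35485*(-1/33753) = -1816/3955 - 35485/33753 = -201638623/133493115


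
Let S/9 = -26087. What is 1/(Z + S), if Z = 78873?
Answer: -1/155910 ≈ -6.4140e-6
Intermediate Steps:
S = -234783 (S = 9*(-26087) = -234783)
1/(Z + S) = 1/(78873 - 234783) = 1/(-155910) = -1/155910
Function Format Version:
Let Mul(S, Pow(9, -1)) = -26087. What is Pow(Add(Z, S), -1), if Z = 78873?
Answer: Rational(-1, 155910) ≈ -6.4140e-6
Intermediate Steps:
S = -234783 (S = Mul(9, -26087) = -234783)
Pow(Add(Z, S), -1) = Pow(Add(78873, -234783), -1) = Pow(-155910, -1) = Rational(-1, 155910)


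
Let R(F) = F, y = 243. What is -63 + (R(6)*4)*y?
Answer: 5769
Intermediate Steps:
-63 + (R(6)*4)*y = -63 + (6*4)*243 = -63 + 24*243 = -63 + 5832 = 5769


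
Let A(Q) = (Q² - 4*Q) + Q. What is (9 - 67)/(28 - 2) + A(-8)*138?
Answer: 157843/13 ≈ 12142.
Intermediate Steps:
A(Q) = Q² - 3*Q
(9 - 67)/(28 - 2) + A(-8)*138 = (9 - 67)/(28 - 2) - 8*(-3 - 8)*138 = -58/26 - 8*(-11)*138 = -58*1/26 + 88*138 = -29/13 + 12144 = 157843/13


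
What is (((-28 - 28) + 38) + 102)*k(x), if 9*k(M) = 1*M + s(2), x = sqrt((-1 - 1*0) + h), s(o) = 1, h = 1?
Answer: 28/3 ≈ 9.3333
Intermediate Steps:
x = 0 (x = sqrt((-1 - 1*0) + 1) = sqrt((-1 + 0) + 1) = sqrt(-1 + 1) = sqrt(0) = 0)
k(M) = 1/9 + M/9 (k(M) = (1*M + 1)/9 = (M + 1)/9 = (1 + M)/9 = 1/9 + M/9)
(((-28 - 28) + 38) + 102)*k(x) = (((-28 - 28) + 38) + 102)*(1/9 + (1/9)*0) = ((-56 + 38) + 102)*(1/9 + 0) = (-18 + 102)*(1/9) = 84*(1/9) = 28/3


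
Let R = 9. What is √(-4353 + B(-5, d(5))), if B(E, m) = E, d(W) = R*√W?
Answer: I*√4358 ≈ 66.015*I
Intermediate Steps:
d(W) = 9*√W
√(-4353 + B(-5, d(5))) = √(-4353 - 5) = √(-4358) = I*√4358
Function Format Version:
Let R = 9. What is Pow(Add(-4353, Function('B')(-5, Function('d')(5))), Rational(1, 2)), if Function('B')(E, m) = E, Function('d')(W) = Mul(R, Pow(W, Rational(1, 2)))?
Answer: Mul(I, Pow(4358, Rational(1, 2))) ≈ Mul(66.015, I)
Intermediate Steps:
Function('d')(W) = Mul(9, Pow(W, Rational(1, 2)))
Pow(Add(-4353, Function('B')(-5, Function('d')(5))), Rational(1, 2)) = Pow(Add(-4353, -5), Rational(1, 2)) = Pow(-4358, Rational(1, 2)) = Mul(I, Pow(4358, Rational(1, 2)))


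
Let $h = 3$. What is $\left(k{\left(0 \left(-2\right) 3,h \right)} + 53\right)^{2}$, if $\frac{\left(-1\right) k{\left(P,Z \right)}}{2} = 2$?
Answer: $2401$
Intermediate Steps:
$k{\left(P,Z \right)} = -4$ ($k{\left(P,Z \right)} = \left(-2\right) 2 = -4$)
$\left(k{\left(0 \left(-2\right) 3,h \right)} + 53\right)^{2} = \left(-4 + 53\right)^{2} = 49^{2} = 2401$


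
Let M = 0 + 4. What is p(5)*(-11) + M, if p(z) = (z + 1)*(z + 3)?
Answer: -524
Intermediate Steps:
M = 4
p(z) = (1 + z)*(3 + z)
p(5)*(-11) + M = (3 + 5² + 4*5)*(-11) + 4 = (3 + 25 + 20)*(-11) + 4 = 48*(-11) + 4 = -528 + 4 = -524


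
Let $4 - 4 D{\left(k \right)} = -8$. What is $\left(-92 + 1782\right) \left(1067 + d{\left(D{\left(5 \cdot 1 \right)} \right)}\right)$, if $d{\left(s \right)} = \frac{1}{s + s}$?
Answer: $\frac{5410535}{3} \approx 1.8035 \cdot 10^{6}$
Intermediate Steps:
$D{\left(k \right)} = 3$ ($D{\left(k \right)} = 1 - -2 = 1 + 2 = 3$)
$d{\left(s \right)} = \frac{1}{2 s}$
$\left(-92 + 1782\right) \left(1067 + d{\left(D{\left(5 \cdot 1 \right)} \right)}\right) = \left(-92 + 1782\right) \left(1067 + \frac{1}{2 \cdot 3}\right) = 1690 \left(1067 + \frac{1}{2} \cdot \frac{1}{3}\right) = 1690 \left(1067 + \frac{1}{6}\right) = 1690 \cdot \frac{6403}{6} = \frac{5410535}{3}$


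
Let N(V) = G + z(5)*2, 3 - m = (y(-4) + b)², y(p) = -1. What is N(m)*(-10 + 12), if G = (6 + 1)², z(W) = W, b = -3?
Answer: 118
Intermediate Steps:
G = 49 (G = 7² = 49)
m = -13 (m = 3 - (-1 - 3)² = 3 - 1*(-4)² = 3 - 1*16 = 3 - 16 = -13)
N(V) = 59 (N(V) = 49 + 5*2 = 49 + 10 = 59)
N(m)*(-10 + 12) = 59*(-10 + 12) = 59*2 = 118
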